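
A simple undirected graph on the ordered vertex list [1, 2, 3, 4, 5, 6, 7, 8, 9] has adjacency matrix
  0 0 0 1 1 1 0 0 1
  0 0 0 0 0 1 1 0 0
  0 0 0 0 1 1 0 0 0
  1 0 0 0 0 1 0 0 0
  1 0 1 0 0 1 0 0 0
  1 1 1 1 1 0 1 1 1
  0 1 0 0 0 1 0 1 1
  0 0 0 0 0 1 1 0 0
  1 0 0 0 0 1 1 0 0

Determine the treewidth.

2

A width-2 tree decomposition is:
Bags: B1 = {1, 5, 6}  B2 = {3, 5, 6}  B3 = {1, 6, 9}  B4 = {6, 7, 9}  B5 = {6, 7, 8}  B6 = {1, 4, 6}  B7 = {2, 6, 7}
Tree: B1–B2, B1–B3, B3–B4, B4–B5, B3–B6, B5–B7
Every bag has size at most 3, so the width is 3 − 1 = 2 and tw(G) ≤ 2. Conversely, {1, 6, 9} is a clique of size 3, and the vertices of any clique must share a bag in every tree decomposition; so some bag has ≥ 3 vertices and tw(G) ≥ 2. The upper and lower bounds meet at 2, so that is the treewidth.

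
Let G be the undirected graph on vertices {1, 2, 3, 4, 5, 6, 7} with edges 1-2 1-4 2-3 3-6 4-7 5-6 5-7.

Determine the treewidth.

A width-2 tree decomposition is:
Bags: B1 = {4, 5, 7}  B2 = {1, 4, 5}  B3 = {1, 2, 5}  B4 = {2, 3, 5}  B5 = {3, 5, 6}
Tree: B1–B2, B2–B3, B3–B4, B4–B5
Each bag holds 3 vertices, so the decomposition has width 2, which upper-bounds the treewidth. The edges 5–7–4–1–2–3–6–5 form a cycle, so G is not a tree and its treewidth is at least 2. The upper and lower bounds meet at 2, so that is the treewidth.

2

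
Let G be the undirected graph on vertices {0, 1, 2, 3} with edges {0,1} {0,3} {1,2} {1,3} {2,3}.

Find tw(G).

2

A width-2 tree decomposition is:
Bags: B1 = {1, 2, 3}  B2 = {0, 1, 3}
Tree: B1–B2
Every bag has size at most 3, so the width is 3 − 1 = 2 and tw(G) ≤ 2. Conversely, {0, 1, 3} is a clique of size 3, and the vertices of any clique must share a bag in every tree decomposition; so some bag has ≥ 3 vertices and tw(G) ≥ 2. Therefore the treewidth is 2.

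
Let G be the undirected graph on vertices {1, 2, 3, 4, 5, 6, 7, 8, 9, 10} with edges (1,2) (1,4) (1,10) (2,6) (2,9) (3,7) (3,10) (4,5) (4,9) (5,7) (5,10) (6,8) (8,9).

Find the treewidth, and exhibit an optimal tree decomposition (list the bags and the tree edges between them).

Each bag holds 3 vertices, so the decomposition has width 2, which upper-bounds the treewidth. For the lower bound, G contains the cycle 7–3–10–5–7, so G is not a forest; only forests have treewidth ≤ 1, hence tw(G) ≥ 2. Combining the bounds, tw(G) = 2.

Treewidth 2.
One such decomposition:
Bags: B1 = {3, 5, 7}  B2 = {3, 5, 10}  B3 = {4, 5, 10}  B4 = {1, 4, 10}  B5 = {1, 4, 9}  B6 = {1, 2, 9}  B7 = {2, 8, 9}  B8 = {2, 6, 8}
Tree: B1–B2, B2–B3, B3–B4, B4–B5, B5–B6, B6–B7, B7–B8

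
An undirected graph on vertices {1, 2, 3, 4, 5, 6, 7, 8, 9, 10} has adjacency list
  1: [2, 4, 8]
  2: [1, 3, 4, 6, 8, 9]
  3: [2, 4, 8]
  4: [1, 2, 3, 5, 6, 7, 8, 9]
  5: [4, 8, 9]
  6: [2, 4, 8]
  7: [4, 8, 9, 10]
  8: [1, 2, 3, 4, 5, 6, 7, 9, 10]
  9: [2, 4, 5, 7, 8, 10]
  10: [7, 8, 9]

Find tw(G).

A width-3 tree decomposition is:
Bags: B1 = {4, 7, 8, 9}  B2 = {7, 8, 9, 10}  B3 = {2, 4, 8, 9}  B4 = {1, 2, 4, 8}  B5 = {2, 4, 6, 8}  B6 = {2, 3, 4, 8}  B7 = {4, 5, 8, 9}
Tree: B1–B2, B1–B3, B3–B4, B4–B5, B4–B6, B3–B7
The largest bag has 4 vertices, giving width 3; this decomposition certifies tw(G) ≤ 3. For the lower bound, the 4 vertices {7, 8, 9, 10} are pairwise adjacent, and any tree decomposition puts a clique entirely inside one bag — forcing width ≥ 3. Combining the bounds, tw(G) = 3.

3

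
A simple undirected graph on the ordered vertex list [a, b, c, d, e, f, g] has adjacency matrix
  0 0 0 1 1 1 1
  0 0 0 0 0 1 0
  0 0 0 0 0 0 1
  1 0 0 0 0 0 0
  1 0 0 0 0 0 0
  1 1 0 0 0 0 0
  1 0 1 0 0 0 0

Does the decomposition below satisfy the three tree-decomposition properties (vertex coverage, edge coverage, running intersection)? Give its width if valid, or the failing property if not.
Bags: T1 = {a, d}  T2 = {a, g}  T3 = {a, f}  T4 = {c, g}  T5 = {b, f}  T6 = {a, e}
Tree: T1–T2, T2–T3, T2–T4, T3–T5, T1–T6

Vertex coverage: the bags together contain {a, b, c, d, e, f, g}, the full vertex set. Edge coverage: each edge of G has both endpoints in at least one bag. Running intersection: for every vertex, the bags containing it form a connected subtree. All three properties hold, so this is a valid tree decomposition of width max|bag| − 1 = 1, and hence tw(G) ≤ 1.

Yes; width 1.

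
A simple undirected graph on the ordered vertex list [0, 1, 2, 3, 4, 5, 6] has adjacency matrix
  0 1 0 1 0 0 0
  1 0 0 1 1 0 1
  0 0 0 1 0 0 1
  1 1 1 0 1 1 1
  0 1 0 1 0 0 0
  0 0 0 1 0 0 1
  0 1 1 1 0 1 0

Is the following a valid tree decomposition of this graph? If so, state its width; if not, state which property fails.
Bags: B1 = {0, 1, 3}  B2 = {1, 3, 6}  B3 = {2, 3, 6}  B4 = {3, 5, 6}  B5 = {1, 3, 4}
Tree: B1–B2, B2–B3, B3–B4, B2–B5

Yes; width 2.

Every vertex of G appears in some bag (union = {0, 1, 2, 3, 4, 5, 6}); every edge is covered by a bag; and for each vertex v the set of bags containing v is connected in the bag tree. The decomposition is therefore valid. The largest bag has 3 vertices, so the width is 2.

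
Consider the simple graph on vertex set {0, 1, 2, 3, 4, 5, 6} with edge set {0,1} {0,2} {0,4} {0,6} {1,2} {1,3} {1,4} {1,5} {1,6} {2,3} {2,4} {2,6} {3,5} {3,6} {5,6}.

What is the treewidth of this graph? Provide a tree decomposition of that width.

Treewidth 3.
One such decomposition:
Bags: B1 = {0, 1, 2, 6}  B2 = {1, 2, 3, 6}  B3 = {0, 1, 2, 4}  B4 = {1, 3, 5, 6}
Tree: B1–B2, B1–B3, B2–B4

Every bag has size at most 4, so the width is 4 − 1 = 3 and tw(G) ≤ 3. For the lower bound, the 4 vertices {0, 1, 2, 4} are pairwise adjacent, and any tree decomposition puts a clique entirely inside one bag — forcing width ≥ 3. Hence tw(G) = 3 exactly.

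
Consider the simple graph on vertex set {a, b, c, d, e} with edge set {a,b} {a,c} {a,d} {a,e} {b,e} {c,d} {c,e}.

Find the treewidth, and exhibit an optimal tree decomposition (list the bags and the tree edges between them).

Each bag holds 3 vertices, so the decomposition has width 2, which upper-bounds the treewidth. On the other hand G contains the 3-clique {a, c, d}. A clique must lie in a single bag of any decomposition, so no decomposition can have width below 2. Hence tw(G) = 2 exactly.

Treewidth 2.
Bags: B1 = {a, c, d}  B2 = {a, c, e}  B3 = {a, b, e}
Tree: B1–B2, B2–B3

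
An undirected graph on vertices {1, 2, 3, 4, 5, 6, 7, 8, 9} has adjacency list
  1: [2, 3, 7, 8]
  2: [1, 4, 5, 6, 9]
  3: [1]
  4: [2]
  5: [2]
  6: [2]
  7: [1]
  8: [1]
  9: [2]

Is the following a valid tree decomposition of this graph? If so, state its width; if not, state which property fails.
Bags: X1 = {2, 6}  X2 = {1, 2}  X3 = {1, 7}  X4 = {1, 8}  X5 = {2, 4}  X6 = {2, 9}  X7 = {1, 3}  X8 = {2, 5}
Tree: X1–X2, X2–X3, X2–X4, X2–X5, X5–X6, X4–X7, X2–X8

Every vertex of G appears in some bag (union = {1, 2, 3, 4, 5, 6, 7, 8, 9}); every edge is covered by a bag; and for each vertex v the set of bags containing v is connected in the bag tree. The decomposition is therefore valid. The largest bag has 2 vertices, so the width is 1.

Yes; width 1.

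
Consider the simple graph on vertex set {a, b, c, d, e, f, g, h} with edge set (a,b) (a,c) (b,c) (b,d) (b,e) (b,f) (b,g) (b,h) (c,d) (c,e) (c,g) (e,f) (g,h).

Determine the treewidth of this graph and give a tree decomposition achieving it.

Treewidth 2.
One optimal decomposition is:
Bags: B1 = {b, c, g}  B2 = {b, c, e}  B3 = {b, e, f}  B4 = {b, c, d}  B5 = {b, g, h}  B6 = {a, b, c}
Tree: B1–B2, B2–B3, B1–B4, B1–B5, B4–B6

Every bag has size at most 3, so the width is 3 − 1 = 2 and tw(G) ≤ 2. On the other hand G contains the 3-clique {b, g, h}. A clique must lie in a single bag of any decomposition, so no decomposition can have width below 2. Hence tw(G) = 2 exactly.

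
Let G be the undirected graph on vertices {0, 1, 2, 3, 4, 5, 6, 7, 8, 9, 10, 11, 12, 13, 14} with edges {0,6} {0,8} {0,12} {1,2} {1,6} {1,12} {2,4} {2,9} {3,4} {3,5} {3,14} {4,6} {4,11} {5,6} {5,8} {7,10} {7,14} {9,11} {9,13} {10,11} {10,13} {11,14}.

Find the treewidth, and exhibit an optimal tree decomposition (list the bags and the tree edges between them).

The largest bag has 4 vertices, giving width 3; this decomposition certifies tw(G) ≤ 3. For the lower bound: the 4 vertex sets {7,10,13}, {14}, {11}, {2,3,4,9} are disjoint, each induces a connected subgraph, and every pair is joined by at least one edge of G. Contracting each set to a single vertex therefore yields K_{4} as a minor, and since treewidth is minor-monotone, tw(G) ≥ tw(K_{4}) = 3. The upper and lower bounds meet at 3, so that is the treewidth.

Treewidth 3.
One such decomposition:
Bags: B1 = {7, 10, 13, 14}  B2 = {10, 11, 13, 14}  B3 = {9, 11, 13, 14}  B4 = {3, 9, 11, 14}  B5 = {3, 4, 9, 11}  B6 = {2, 3, 4, 9}  B7 = {2, 3, 4, 5}  B8 = {2, 4, 5, 6}  B9 = {1, 2, 5, 6}  B10 = {1, 5, 6, 8}  B11 = {0, 1, 6, 8}  B12 = {0, 1, 8, 12}
Tree: B1–B2, B2–B3, B3–B4, B4–B5, B5–B6, B6–B7, B7–B8, B8–B9, B9–B10, B10–B11, B11–B12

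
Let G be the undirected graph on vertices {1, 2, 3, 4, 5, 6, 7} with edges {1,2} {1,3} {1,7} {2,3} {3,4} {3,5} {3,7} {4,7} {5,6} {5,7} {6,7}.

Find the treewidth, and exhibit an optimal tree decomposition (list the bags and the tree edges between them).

Each bag holds 3 vertices, so the decomposition has width 2, which upper-bounds the treewidth. Conversely, {1, 2, 3} is a clique of size 3, and the vertices of any clique must share a bag in every tree decomposition; so some bag has ≥ 3 vertices and tw(G) ≥ 2. The upper and lower bounds meet at 2, so that is the treewidth.

Treewidth 2.
One such decomposition:
Bags: B1 = {3, 4, 7}  B2 = {1, 3, 7}  B3 = {3, 5, 7}  B4 = {1, 2, 3}  B5 = {5, 6, 7}
Tree: B1–B2, B1–B3, B2–B4, B3–B5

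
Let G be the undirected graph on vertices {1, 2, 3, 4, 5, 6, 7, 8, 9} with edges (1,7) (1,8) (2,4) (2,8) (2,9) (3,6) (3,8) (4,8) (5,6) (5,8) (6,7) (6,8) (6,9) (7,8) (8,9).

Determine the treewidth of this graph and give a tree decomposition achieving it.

Treewidth 2.
One such decomposition:
Bags: B1 = {1, 7, 8}  B2 = {6, 7, 8}  B3 = {3, 6, 8}  B4 = {6, 8, 9}  B5 = {2, 8, 9}  B6 = {5, 6, 8}  B7 = {2, 4, 8}
Tree: B1–B2, B2–B3, B2–B4, B4–B5, B4–B6, B5–B7

The largest bag has 3 vertices, giving width 2; this decomposition certifies tw(G) ≤ 2. For the lower bound, the 3 vertices {1, 7, 8} are pairwise adjacent, and any tree decomposition puts a clique entirely inside one bag — forcing width ≥ 2. Combining the bounds, tw(G) = 2.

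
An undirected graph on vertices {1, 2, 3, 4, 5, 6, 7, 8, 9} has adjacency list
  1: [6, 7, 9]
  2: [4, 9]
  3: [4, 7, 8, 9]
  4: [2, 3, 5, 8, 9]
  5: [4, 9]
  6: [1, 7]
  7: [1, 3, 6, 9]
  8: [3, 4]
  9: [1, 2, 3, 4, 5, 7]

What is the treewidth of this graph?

2

A width-2 tree decomposition is:
Bags: B1 = {1, 7, 9}  B2 = {3, 7, 9}  B3 = {3, 4, 9}  B4 = {4, 5, 9}  B5 = {3, 4, 8}  B6 = {2, 4, 9}  B7 = {1, 6, 7}
Tree: B1–B2, B2–B3, B3–B4, B3–B5, B3–B6, B1–B7
Each bag holds 3 vertices, so the decomposition has width 2, which upper-bounds the treewidth. For the lower bound, the 3 vertices {3, 4, 8} are pairwise adjacent, and any tree decomposition puts a clique entirely inside one bag — forcing width ≥ 2. The upper and lower bounds meet at 2, so that is the treewidth.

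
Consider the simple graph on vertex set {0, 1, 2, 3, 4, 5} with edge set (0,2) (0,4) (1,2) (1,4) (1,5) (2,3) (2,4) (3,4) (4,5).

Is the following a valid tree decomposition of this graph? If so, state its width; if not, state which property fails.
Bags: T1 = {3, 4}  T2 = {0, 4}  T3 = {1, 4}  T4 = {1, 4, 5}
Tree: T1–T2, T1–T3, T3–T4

A tree decomposition must satisfy three properties: every vertex lies in some bag; for every edge, both endpoints lie together in some bag; and for every vertex, the bags containing it form a connected subtree. Here vertex 2 appears in no bag, so the decomposition is invalid.

No — vertex 2 appears in no bag.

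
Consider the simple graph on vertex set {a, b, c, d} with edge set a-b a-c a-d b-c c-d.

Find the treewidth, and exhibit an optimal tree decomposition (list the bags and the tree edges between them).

Each bag holds 3 vertices, so the decomposition has width 2, which upper-bounds the treewidth. Conversely, {a, c, d} is a clique of size 3, and the vertices of any clique must share a bag in every tree decomposition; so some bag has ≥ 3 vertices and tw(G) ≥ 2. Hence tw(G) = 2 exactly.

Treewidth 2.
One such decomposition:
Bags: B1 = {a, b, c}  B2 = {a, c, d}
Tree: B1–B2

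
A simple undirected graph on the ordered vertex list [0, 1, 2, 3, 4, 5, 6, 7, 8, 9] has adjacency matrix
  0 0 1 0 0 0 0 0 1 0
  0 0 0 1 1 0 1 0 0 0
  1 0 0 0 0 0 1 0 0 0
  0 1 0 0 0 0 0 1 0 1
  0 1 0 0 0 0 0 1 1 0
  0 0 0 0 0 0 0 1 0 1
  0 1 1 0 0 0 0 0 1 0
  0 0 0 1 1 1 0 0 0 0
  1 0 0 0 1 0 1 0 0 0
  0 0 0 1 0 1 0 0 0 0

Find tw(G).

2

A width-2 tree decomposition is:
Bags: B1 = {0, 2, 6}  B2 = {0, 6, 8}  B3 = {1, 6, 8}  B4 = {1, 4, 8}  B5 = {1, 3, 4}  B6 = {3, 4, 7}  B7 = {3, 7, 9}  B8 = {5, 7, 9}
Tree: B1–B2, B2–B3, B3–B4, B4–B5, B5–B6, B6–B7, B7–B8
Each bag holds 3 vertices, so the decomposition has width 2, which upper-bounds the treewidth. For the lower bound, G contains the cycle 2–0–8–6–2, so G is not a forest; only forests have treewidth ≤ 1, hence tw(G) ≥ 2. Therefore the treewidth is 2.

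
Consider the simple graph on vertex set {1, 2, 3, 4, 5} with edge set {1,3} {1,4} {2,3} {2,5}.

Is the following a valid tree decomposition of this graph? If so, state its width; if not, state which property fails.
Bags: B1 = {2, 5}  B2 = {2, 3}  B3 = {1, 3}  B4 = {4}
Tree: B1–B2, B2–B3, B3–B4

A tree decomposition must satisfy three properties: every vertex lies in some bag; for every edge, both endpoints lie together in some bag; and for every vertex, the bags containing it form a connected subtree. Here edge (1,4) lies in no bag, so the decomposition is invalid.

No — edge (1,4) lies in no bag.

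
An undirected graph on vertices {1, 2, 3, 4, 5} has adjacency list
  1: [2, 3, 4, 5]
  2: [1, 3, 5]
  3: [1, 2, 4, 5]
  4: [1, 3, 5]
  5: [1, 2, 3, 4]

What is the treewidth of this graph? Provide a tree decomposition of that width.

Treewidth 3.
Bags: B1 = {1, 3, 4, 5}  B2 = {1, 2, 3, 5}
Tree: B1–B2

Every bag has size at most 4, so the width is 4 − 1 = 3 and tw(G) ≤ 3. Conversely, {1, 2, 3, 5} is a clique of size 4, and the vertices of any clique must share a bag in every tree decomposition; so some bag has ≥ 4 vertices and tw(G) ≥ 3. Hence tw(G) = 3 exactly.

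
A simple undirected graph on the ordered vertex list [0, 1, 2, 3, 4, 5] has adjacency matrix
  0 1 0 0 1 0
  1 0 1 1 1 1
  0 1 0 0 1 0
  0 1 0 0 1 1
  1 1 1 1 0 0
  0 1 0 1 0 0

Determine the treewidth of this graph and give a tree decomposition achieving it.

The largest bag has 3 vertices, giving width 2; this decomposition certifies tw(G) ≤ 2. For the lower bound, the 3 vertices {0, 1, 4} are pairwise adjacent, and any tree decomposition puts a clique entirely inside one bag — forcing width ≥ 2. Hence tw(G) = 2 exactly.

Treewidth 2.
Bags: B1 = {0, 1, 4}  B2 = {1, 3, 4}  B3 = {1, 3, 5}  B4 = {1, 2, 4}
Tree: B1–B2, B2–B3, B1–B4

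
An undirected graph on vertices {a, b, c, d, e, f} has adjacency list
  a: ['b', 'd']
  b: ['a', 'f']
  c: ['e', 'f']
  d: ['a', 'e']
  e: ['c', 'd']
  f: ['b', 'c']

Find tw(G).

2

A width-2 tree decomposition is:
Bags: B1 = {a, b, f}  B2 = {a, c, f}  B3 = {a, c, e}  B4 = {a, d, e}
Tree: B1–B2, B2–B3, B3–B4
Each bag holds 3 vertices, so the decomposition has width 2, which upper-bounds the treewidth. For the lower bound, G contains the cycle a–b–f–c–e–d–a, so G is not a forest; only forests have treewidth ≤ 1, hence tw(G) ≥ 2. Therefore the treewidth is 2.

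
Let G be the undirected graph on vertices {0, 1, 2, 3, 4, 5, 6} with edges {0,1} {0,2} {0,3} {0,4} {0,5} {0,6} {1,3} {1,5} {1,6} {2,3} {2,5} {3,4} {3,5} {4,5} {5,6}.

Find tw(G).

A width-3 tree decomposition is:
Bags: B1 = {0, 1, 3, 5}  B2 = {0, 1, 5, 6}  B3 = {0, 2, 3, 5}  B4 = {0, 3, 4, 5}
Tree: B1–B2, B1–B3, B1–B4
The largest bag has 4 vertices, giving width 3; this decomposition certifies tw(G) ≤ 3. For the lower bound, the 4 vertices {0, 1, 3, 5} are pairwise adjacent, and any tree decomposition puts a clique entirely inside one bag — forcing width ≥ 3. Therefore the treewidth is 3.

3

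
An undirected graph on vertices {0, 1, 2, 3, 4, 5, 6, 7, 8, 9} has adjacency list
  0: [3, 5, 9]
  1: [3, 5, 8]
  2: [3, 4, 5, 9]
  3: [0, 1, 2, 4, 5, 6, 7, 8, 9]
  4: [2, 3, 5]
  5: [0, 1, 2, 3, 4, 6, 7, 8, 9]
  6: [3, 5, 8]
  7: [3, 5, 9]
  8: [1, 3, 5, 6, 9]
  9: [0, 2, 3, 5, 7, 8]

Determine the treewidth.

3

A width-3 tree decomposition is:
Bags: B1 = {3, 5, 6, 8}  B2 = {3, 5, 8, 9}  B3 = {2, 3, 5, 9}  B4 = {1, 3, 5, 8}  B5 = {0, 3, 5, 9}  B6 = {3, 5, 7, 9}  B7 = {2, 3, 4, 5}
Tree: B1–B2, B2–B3, B2–B4, B2–B5, B3–B6, B3–B7
Each bag holds 4 vertices, so the decomposition has width 3, which upper-bounds the treewidth. For the lower bound, the 4 vertices {1, 3, 5, 8} are pairwise adjacent, and any tree decomposition puts a clique entirely inside one bag — forcing width ≥ 3. The upper and lower bounds meet at 3, so that is the treewidth.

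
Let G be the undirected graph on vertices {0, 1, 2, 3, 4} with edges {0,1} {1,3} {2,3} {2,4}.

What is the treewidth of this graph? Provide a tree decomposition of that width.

Every bag has size at most 2, so the width is 2 − 1 = 1 and tw(G) ≤ 1. Any graph with an edge has treewidth ≥ 1, and G has the edge 3–1. The upper and lower bounds meet at 1, so that is the treewidth.

Treewidth 1.
One such decomposition:
Bags: B1 = {1, 3}  B2 = {0, 1}  B3 = {2, 3}  B4 = {2, 4}
Tree: B1–B2, B1–B3, B3–B4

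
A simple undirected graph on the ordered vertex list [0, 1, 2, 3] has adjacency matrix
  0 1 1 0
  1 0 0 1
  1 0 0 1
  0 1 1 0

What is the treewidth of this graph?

2

A width-2 tree decomposition is:
Bags: B1 = {0, 1, 2}  B2 = {1, 2, 3}
Tree: B1–B2
Each bag holds 3 vertices, so the decomposition has width 2, which upper-bounds the treewidth. For the lower bound, G contains the cycle 1–0–2–3–1, so G is not a forest; only forests have treewidth ≤ 1, hence tw(G) ≥ 2. Hence tw(G) = 2 exactly.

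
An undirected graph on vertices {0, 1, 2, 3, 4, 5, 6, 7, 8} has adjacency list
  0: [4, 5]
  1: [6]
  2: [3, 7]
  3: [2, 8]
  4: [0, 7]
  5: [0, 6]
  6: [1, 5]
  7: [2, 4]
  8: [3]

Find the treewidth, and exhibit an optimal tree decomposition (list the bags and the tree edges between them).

Each bag holds 2 vertices, so the decomposition has width 1, which upper-bounds the treewidth. G has an edge, so its treewidth is at least 1. Hence tw(G) = 1 exactly.

Treewidth 1.
One such decomposition:
Bags: B1 = {3, 8}  B2 = {2, 3}  B3 = {2, 7}  B4 = {4, 7}  B5 = {0, 4}  B6 = {0, 5}  B7 = {5, 6}  B8 = {1, 6}
Tree: B1–B2, B2–B3, B3–B4, B4–B5, B5–B6, B6–B7, B7–B8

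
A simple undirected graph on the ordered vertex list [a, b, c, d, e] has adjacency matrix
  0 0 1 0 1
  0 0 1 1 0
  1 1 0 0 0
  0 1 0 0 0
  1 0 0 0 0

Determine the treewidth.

A width-1 tree decomposition is:
Bags: B1 = {a, e}  B2 = {a, c}  B3 = {b, c}  B4 = {b, d}
Tree: B1–B2, B2–B3, B3–B4
The largest bag has 2 vertices, giving width 1; this decomposition certifies tw(G) ≤ 1. Any graph with an edge has treewidth ≥ 1, and G has the edge e–a. Hence tw(G) = 1 exactly.

1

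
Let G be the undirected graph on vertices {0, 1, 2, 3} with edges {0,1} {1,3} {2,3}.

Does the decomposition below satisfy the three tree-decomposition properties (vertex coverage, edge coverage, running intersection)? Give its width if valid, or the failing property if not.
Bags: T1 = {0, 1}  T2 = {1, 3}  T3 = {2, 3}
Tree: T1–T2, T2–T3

Yes; width 1.

Vertex coverage: the bags together contain {0, 1, 2, 3}, the full vertex set. Edge coverage: each edge of G has both endpoints in at least one bag. Running intersection: for every vertex, the bags containing it form a connected subtree. All three properties hold, so this is a valid tree decomposition of width max|bag| − 1 = 1, and hence tw(G) ≤ 1.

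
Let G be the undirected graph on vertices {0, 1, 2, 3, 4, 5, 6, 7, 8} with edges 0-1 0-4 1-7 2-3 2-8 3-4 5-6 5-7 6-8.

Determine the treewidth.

2

A width-2 tree decomposition is:
Bags: B1 = {5, 6, 7}  B2 = {1, 6, 7}  B3 = {0, 1, 6}  B4 = {0, 4, 6}  B5 = {3, 4, 6}  B6 = {2, 3, 6}  B7 = {2, 6, 8}
Tree: B1–B2, B2–B3, B3–B4, B4–B5, B5–B6, B6–B7
Every bag has size at most 3, so the width is 3 − 1 = 2 and tw(G) ≤ 2. Since 6–5–7–1–0–4–3–2–8–6 is a cycle in G, G is not acyclic. Forests are exactly the graphs of treewidth ≤ 1, so tw(G) ≥ 2. Therefore the treewidth is 2.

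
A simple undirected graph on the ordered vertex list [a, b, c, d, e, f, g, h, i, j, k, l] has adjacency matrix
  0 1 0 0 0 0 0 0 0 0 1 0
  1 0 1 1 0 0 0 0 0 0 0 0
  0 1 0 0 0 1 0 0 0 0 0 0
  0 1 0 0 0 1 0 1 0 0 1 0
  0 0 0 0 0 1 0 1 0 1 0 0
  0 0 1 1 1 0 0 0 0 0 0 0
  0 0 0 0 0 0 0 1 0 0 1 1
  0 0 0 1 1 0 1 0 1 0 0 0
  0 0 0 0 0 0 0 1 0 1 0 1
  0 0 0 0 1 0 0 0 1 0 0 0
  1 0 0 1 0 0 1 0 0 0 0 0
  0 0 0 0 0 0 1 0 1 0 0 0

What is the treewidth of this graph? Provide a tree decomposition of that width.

Treewidth 3.
One such decomposition:
Bags: B1 = {a, b, c, f}  B2 = {a, b, d, f}  B3 = {a, d, f, k}  B4 = {d, e, f, k}  B5 = {d, e, h, k}  B6 = {e, g, h, k}  B7 = {e, g, h, j}  B8 = {g, h, i, j}  B9 = {g, i, j, l}
Tree: B1–B2, B2–B3, B3–B4, B4–B5, B5–B6, B6–B7, B7–B8, B8–B9

The largest bag has 4 vertices, giving width 3; this decomposition certifies tw(G) ≤ 3. For the lower bound: the 4 vertex sets {a,b,c}, {f}, {d}, {e,g,h,k} are disjoint, each induces a connected subgraph, and every pair is joined by at least one edge of G. Contracting each set to a single vertex therefore yields K_{4} as a minor, and since treewidth is minor-monotone, tw(G) ≥ tw(K_{4}) = 3. Therefore the treewidth is 3.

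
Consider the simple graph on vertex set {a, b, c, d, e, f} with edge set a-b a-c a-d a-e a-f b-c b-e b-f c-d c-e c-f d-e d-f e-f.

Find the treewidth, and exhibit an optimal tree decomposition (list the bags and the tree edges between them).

Every bag has size at most 5, so the width is 5 − 1 = 4 and tw(G) ≤ 4. For the lower bound, the 5 vertices {a, c, d, e, f} are pairwise adjacent, and any tree decomposition puts a clique entirely inside one bag — forcing width ≥ 4. Hence tw(G) = 4 exactly.

Treewidth 4.
Bags: B1 = {a, c, d, e, f}  B2 = {a, b, c, e, f}
Tree: B1–B2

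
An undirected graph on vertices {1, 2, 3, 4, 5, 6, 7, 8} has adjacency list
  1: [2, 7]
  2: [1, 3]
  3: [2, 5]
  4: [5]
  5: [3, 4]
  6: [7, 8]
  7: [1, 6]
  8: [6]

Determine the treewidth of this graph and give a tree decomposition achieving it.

Treewidth 1.
One optimal decomposition is:
Bags: B1 = {4, 5}  B2 = {3, 5}  B3 = {2, 3}  B4 = {1, 2}  B5 = {1, 7}  B6 = {6, 7}  B7 = {6, 8}
Tree: B1–B2, B2–B3, B3–B4, B4–B5, B5–B6, B6–B7

The largest bag has 2 vertices, giving width 1; this decomposition certifies tw(G) ≤ 1. G has an edge, so its treewidth is at least 1. Combining the bounds, tw(G) = 1.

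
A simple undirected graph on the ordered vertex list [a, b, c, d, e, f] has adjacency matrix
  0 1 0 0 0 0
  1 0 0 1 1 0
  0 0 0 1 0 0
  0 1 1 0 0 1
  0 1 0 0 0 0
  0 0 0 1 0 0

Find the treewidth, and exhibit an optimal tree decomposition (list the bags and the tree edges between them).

Treewidth 1.
One optimal decomposition is:
Bags: B1 = {d, f}  B2 = {b, d}  B3 = {a, b}  B4 = {c, d}  B5 = {b, e}
Tree: B1–B2, B2–B3, B1–B4, B2–B5

Every bag has size at most 2, so the width is 2 − 1 = 1 and tw(G) ≤ 1. G has an edge, so its treewidth is at least 1. Combining the bounds, tw(G) = 1.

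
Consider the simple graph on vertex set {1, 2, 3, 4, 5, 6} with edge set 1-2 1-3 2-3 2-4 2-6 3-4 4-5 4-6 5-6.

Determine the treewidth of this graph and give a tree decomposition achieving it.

Treewidth 2.
One optimal decomposition is:
Bags: B1 = {2, 4, 6}  B2 = {4, 5, 6}  B3 = {2, 3, 4}  B4 = {1, 2, 3}
Tree: B1–B2, B1–B3, B3–B4

The largest bag has 3 vertices, giving width 2; this decomposition certifies tw(G) ≤ 2. Conversely, {1, 2, 3} is a clique of size 3, and the vertices of any clique must share a bag in every tree decomposition; so some bag has ≥ 3 vertices and tw(G) ≥ 2. Therefore the treewidth is 2.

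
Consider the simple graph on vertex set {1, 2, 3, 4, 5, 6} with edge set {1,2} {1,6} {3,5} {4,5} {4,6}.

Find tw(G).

A width-1 tree decomposition is:
Bags: B1 = {3, 5}  B2 = {4, 5}  B3 = {4, 6}  B4 = {1, 6}  B5 = {1, 2}
Tree: B1–B2, B2–B3, B3–B4, B4–B5
The largest bag has 2 vertices, giving width 1; this decomposition certifies tw(G) ≤ 1. Since G has at least one edge (e.g. 3–5), it is not an edgeless graph, so tw(G) ≥ 1. Combining the bounds, tw(G) = 1.

1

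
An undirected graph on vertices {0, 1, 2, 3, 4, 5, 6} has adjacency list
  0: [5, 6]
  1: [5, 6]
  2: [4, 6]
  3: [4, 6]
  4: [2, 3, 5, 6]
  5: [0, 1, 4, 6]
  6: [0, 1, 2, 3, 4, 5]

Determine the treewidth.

2

A width-2 tree decomposition is:
Bags: B1 = {4, 5, 6}  B2 = {2, 4, 6}  B3 = {0, 5, 6}  B4 = {1, 5, 6}  B5 = {3, 4, 6}
Tree: B1–B2, B1–B3, B1–B4, B1–B5
Every bag has size at most 3, so the width is 3 − 1 = 2 and tw(G) ≤ 2. For the lower bound, the 3 vertices {0, 5, 6} are pairwise adjacent, and any tree decomposition puts a clique entirely inside one bag — forcing width ≥ 2. The upper and lower bounds meet at 2, so that is the treewidth.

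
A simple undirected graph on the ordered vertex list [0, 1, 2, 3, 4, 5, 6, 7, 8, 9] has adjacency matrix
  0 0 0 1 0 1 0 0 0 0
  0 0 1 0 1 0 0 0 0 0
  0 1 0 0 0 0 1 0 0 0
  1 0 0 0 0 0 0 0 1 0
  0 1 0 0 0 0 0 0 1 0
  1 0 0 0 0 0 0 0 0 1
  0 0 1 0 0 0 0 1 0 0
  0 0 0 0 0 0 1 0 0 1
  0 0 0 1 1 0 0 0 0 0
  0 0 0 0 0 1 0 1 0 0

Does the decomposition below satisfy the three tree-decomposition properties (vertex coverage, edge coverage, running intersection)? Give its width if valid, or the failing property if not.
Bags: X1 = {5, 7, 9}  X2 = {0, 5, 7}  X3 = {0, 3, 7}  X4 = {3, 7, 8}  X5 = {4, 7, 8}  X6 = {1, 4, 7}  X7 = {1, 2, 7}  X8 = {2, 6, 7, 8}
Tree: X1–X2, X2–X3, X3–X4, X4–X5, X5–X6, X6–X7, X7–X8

No — bags containing vertex 8 are not connected in the tree.

A tree decomposition must satisfy three properties: every vertex lies in some bag; for every edge, both endpoints lie together in some bag; and for every vertex, the bags containing it form a connected subtree. Here bags containing vertex 8 are not connected in the tree, so the decomposition is invalid.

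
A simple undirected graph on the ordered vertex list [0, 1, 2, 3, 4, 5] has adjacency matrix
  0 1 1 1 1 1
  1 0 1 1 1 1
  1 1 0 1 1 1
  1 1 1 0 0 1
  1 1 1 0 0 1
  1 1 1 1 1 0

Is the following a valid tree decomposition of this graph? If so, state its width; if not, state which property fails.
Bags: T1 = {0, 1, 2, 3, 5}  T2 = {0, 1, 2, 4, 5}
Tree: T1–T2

Yes; width 4.

Checking the three conditions: (i) the bags cover all of {0, 1, 2, 3, 4, 5}; (ii) for each edge, some bag contains both endpoints; (iii) the bags containing any fixed vertex form a subtree. All hold, so the decomposition is valid with width 5 − 1 = 4.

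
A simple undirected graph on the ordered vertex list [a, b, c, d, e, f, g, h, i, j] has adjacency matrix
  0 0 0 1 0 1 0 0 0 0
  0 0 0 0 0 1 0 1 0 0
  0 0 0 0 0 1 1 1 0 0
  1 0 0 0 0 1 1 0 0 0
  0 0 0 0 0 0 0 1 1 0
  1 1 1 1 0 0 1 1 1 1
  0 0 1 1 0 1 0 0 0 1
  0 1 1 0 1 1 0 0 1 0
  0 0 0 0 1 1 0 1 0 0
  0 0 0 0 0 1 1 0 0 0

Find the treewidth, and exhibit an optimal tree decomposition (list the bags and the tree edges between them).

Each bag holds 3 vertices, so the decomposition has width 2, which upper-bounds the treewidth. Conversely, {e, h, i} is a clique of size 3, and the vertices of any clique must share a bag in every tree decomposition; so some bag has ≥ 3 vertices and tw(G) ≥ 2. Combining the bounds, tw(G) = 2.

Treewidth 2.
One optimal decomposition is:
Bags: B1 = {f, h, i}  B2 = {c, f, h}  B3 = {c, f, g}  B4 = {e, h, i}  B5 = {d, f, g}  B6 = {a, d, f}  B7 = {f, g, j}  B8 = {b, f, h}
Tree: B1–B2, B2–B3, B1–B4, B3–B5, B5–B6, B5–B7, B1–B8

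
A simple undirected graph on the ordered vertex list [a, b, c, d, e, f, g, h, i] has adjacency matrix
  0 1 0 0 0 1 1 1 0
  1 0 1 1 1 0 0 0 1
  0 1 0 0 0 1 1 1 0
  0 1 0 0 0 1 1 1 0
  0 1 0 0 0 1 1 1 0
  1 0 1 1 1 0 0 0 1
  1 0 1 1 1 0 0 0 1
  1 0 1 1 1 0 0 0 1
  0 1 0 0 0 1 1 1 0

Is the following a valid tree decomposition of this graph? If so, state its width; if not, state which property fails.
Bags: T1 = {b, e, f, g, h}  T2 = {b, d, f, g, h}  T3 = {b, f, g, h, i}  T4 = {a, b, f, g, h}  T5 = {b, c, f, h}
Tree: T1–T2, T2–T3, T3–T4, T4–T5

No — edge (g,c) lies in no bag.

A tree decomposition must satisfy three properties: every vertex lies in some bag; for every edge, both endpoints lie together in some bag; and for every vertex, the bags containing it form a connected subtree. Here edge (g,c) lies in no bag, so the decomposition is invalid.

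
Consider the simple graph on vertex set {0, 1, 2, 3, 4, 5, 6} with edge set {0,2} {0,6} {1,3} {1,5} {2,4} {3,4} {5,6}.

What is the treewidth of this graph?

2

A width-2 tree decomposition is:
Bags: B1 = {0, 5, 6}  B2 = {0, 1, 5}  B3 = {0, 1, 3}  B4 = {0, 3, 4}  B5 = {0, 2, 4}
Tree: B1–B2, B2–B3, B3–B4, B4–B5
Each bag holds 3 vertices, so the decomposition has width 2, which upper-bounds the treewidth. Since 0–6–5–1–3–4–2–0 is a cycle in G, G is not acyclic. Forests are exactly the graphs of treewidth ≤ 1, so tw(G) ≥ 2. The upper and lower bounds meet at 2, so that is the treewidth.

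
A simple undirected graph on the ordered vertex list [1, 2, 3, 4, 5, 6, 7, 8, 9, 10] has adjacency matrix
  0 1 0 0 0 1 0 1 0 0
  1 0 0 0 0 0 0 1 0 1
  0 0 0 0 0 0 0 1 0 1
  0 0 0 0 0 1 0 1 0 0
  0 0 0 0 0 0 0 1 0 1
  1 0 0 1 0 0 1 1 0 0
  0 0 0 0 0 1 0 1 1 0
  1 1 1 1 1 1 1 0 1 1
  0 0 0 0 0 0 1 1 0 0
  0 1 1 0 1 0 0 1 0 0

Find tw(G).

2

A width-2 tree decomposition is:
Bags: B1 = {1, 6, 8}  B2 = {1, 2, 8}  B3 = {6, 7, 8}  B4 = {7, 8, 9}  B5 = {2, 8, 10}  B6 = {3, 8, 10}  B7 = {4, 6, 8}  B8 = {5, 8, 10}
Tree: B1–B2, B1–B3, B3–B4, B2–B5, B5–B6, B1–B7, B5–B8
Every bag has size at most 3, so the width is 3 − 1 = 2 and tw(G) ≤ 2. On the other hand G contains the 3-clique {1, 2, 8}. A clique must lie in a single bag of any decomposition, so no decomposition can have width below 2. The upper and lower bounds meet at 2, so that is the treewidth.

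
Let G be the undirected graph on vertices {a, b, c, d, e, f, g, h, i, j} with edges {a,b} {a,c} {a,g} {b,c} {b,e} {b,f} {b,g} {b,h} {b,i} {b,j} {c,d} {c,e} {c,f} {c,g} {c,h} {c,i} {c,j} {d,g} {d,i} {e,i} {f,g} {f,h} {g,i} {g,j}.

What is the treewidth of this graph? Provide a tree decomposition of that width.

Treewidth 3.
One optimal decomposition is:
Bags: B1 = {b, c, g, j}  B2 = {a, b, c, g}  B3 = {b, c, f, g}  B4 = {b, c, g, i}  B5 = {c, d, g, i}  B6 = {b, c, e, i}  B7 = {b, c, f, h}
Tree: B1–B2, B1–B3, B2–B4, B4–B5, B4–B6, B3–B7

The largest bag has 4 vertices, giving width 3; this decomposition certifies tw(G) ≤ 3. On the other hand G contains the 4-clique {c, d, g, i}. A clique must lie in a single bag of any decomposition, so no decomposition can have width below 3. The upper and lower bounds meet at 3, so that is the treewidth.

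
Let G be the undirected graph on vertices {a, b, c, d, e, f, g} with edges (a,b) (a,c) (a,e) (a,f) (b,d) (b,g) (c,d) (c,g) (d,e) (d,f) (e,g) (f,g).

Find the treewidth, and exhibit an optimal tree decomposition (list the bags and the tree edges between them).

Treewidth 3.
One optimal decomposition is:
Bags: B1 = {a, d, f, g}  B2 = {a, c, d, g}  B3 = {a, d, e, g}  B4 = {a, b, d, g}
Tree: B1–B2, B2–B3, B3–B4

Each bag holds 4 vertices, so the decomposition has width 3, which upper-bounds the treewidth. For the lower bound: the 4 vertex sets {d,f}, {a,c}, {g}, {e} are disjoint, each induces a connected subgraph, and every pair is joined by at least one edge of G. Contracting each set to a single vertex therefore yields K_{4} as a minor, and since treewidth is minor-monotone, tw(G) ≥ tw(K_{4}) = 3. The upper and lower bounds meet at 3, so that is the treewidth.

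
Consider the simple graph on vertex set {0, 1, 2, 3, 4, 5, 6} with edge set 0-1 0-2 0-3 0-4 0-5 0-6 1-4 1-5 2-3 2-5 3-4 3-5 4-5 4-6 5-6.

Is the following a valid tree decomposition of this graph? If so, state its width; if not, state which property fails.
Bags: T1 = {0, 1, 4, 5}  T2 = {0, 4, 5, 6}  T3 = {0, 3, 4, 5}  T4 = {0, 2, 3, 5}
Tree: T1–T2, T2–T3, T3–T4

Checking the three conditions: (i) the bags cover all of {0, 1, 2, 3, 4, 5, 6}; (ii) for each edge, some bag contains both endpoints; (iii) the bags containing any fixed vertex form a subtree. All hold, so the decomposition is valid with width 4 − 1 = 3.

Yes; width 3.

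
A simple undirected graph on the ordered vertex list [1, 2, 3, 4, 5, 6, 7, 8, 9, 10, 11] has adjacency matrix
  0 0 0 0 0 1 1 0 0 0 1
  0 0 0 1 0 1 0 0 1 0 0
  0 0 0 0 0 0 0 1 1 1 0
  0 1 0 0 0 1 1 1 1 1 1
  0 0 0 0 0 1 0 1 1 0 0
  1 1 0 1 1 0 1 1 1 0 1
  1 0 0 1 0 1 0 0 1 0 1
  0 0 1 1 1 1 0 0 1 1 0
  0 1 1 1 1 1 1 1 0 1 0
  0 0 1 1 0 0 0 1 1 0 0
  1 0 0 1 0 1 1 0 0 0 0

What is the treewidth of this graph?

A width-3 tree decomposition is:
Bags: B1 = {4, 6, 8, 9}  B2 = {2, 4, 6, 9}  B3 = {4, 6, 7, 9}  B4 = {4, 8, 9, 10}  B5 = {3, 8, 9, 10}  B6 = {5, 6, 8, 9}  B7 = {4, 6, 7, 11}  B8 = {1, 6, 7, 11}
Tree: B1–B2, B1–B3, B1–B4, B4–B5, B1–B6, B3–B7, B7–B8
Every bag has size at most 4, so the width is 4 − 1 = 3 and tw(G) ≤ 3. For the lower bound, the 4 vertices {3, 8, 9, 10} are pairwise adjacent, and any tree decomposition puts a clique entirely inside one bag — forcing width ≥ 3. Combining the bounds, tw(G) = 3.

3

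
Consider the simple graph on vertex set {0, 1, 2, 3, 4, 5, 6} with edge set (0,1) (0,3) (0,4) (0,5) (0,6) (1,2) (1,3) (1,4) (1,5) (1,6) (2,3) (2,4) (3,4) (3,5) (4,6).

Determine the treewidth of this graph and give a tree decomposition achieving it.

Every bag has size at most 4, so the width is 4 − 1 = 3 and tw(G) ≤ 3. For the lower bound, the 4 vertices {0, 1, 3, 4} are pairwise adjacent, and any tree decomposition puts a clique entirely inside one bag — forcing width ≥ 3. Hence tw(G) = 3 exactly.

Treewidth 3.
One optimal decomposition is:
Bags: B1 = {0, 1, 3, 4}  B2 = {0, 1, 3, 5}  B3 = {0, 1, 4, 6}  B4 = {1, 2, 3, 4}
Tree: B1–B2, B1–B3, B1–B4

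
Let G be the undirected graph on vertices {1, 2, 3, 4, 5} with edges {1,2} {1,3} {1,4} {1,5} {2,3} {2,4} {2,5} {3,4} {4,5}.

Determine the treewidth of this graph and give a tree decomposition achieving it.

Each bag holds 4 vertices, so the decomposition has width 3, which upper-bounds the treewidth. For the lower bound, the 4 vertices {1, 2, 3, 4} are pairwise adjacent, and any tree decomposition puts a clique entirely inside one bag — forcing width ≥ 3. Hence tw(G) = 3 exactly.

Treewidth 3.
Bags: B1 = {1, 2, 3, 4}  B2 = {1, 2, 4, 5}
Tree: B1–B2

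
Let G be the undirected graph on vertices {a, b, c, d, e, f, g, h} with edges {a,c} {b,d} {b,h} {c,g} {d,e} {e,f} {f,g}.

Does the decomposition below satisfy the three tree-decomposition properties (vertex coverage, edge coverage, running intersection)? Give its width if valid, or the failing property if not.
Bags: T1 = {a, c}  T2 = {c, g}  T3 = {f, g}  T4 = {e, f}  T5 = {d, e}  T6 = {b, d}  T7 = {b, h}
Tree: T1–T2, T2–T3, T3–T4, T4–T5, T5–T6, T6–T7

Checking the three conditions: (i) the bags cover all of {a, b, c, d, e, f, g, h}; (ii) for each edge, some bag contains both endpoints; (iii) the bags containing any fixed vertex form a subtree. All hold, so the decomposition is valid with width 2 − 1 = 1.

Yes; width 1.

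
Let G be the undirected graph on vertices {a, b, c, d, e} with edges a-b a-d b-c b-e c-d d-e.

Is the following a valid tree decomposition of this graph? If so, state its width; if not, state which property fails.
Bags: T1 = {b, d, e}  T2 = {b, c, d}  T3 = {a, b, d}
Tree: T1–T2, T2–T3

Yes; width 2.

Checking the three conditions: (i) the bags cover all of {a, b, c, d, e}; (ii) for each edge, some bag contains both endpoints; (iii) the bags containing any fixed vertex form a subtree. All hold, so the decomposition is valid with width 3 − 1 = 2.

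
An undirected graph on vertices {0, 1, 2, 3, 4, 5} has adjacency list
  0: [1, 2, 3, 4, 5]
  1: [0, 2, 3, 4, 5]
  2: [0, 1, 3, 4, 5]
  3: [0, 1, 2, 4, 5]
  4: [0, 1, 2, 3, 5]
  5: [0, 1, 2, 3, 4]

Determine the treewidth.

A width-5 tree decomposition is:
Bags: B1 = {0, 1, 2, 3, 4, 5}
Tree: (single bag)
A single bag containing all 6 vertices is trivially a valid decomposition of width 5. On the other hand G contains the 6-clique {0, 1, 2, 3, 4, 5}. A clique must lie in a single bag of any decomposition, so no decomposition can have width below 5. Combining the bounds, tw(G) = 5.

5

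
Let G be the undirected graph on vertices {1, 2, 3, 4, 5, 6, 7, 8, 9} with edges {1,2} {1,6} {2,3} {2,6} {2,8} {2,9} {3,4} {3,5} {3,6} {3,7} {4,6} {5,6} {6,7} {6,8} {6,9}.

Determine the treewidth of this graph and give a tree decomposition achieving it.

Treewidth 2.
Bags: B1 = {2, 3, 6}  B2 = {2, 6, 9}  B3 = {3, 6, 7}  B4 = {2, 6, 8}  B5 = {3, 5, 6}  B6 = {1, 2, 6}  B7 = {3, 4, 6}
Tree: B1–B2, B1–B3, B1–B4, B1–B5, B1–B6, B5–B7

The largest bag has 3 vertices, giving width 2; this decomposition certifies tw(G) ≤ 2. For the lower bound, the 3 vertices {2, 6, 8} are pairwise adjacent, and any tree decomposition puts a clique entirely inside one bag — forcing width ≥ 2. The upper and lower bounds meet at 2, so that is the treewidth.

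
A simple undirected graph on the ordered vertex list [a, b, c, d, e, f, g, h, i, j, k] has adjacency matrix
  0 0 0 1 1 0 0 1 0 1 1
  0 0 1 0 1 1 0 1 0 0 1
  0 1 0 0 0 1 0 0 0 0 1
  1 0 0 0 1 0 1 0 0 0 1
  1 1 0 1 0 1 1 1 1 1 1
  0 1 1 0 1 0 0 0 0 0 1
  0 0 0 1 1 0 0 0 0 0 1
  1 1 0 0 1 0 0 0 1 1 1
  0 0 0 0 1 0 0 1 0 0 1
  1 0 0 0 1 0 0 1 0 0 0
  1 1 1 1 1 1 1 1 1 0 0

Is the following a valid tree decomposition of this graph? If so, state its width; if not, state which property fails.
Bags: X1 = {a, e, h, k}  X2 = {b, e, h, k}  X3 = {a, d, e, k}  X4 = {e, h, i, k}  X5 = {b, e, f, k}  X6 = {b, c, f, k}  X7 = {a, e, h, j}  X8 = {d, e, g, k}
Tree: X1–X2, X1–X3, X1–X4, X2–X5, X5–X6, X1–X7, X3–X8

Checking the three conditions: (i) the bags cover all of {a, b, c, d, e, f, g, h, i, j, k}; (ii) for each edge, some bag contains both endpoints; (iii) the bags containing any fixed vertex form a subtree. All hold, so the decomposition is valid with width 4 − 1 = 3.

Yes; width 3.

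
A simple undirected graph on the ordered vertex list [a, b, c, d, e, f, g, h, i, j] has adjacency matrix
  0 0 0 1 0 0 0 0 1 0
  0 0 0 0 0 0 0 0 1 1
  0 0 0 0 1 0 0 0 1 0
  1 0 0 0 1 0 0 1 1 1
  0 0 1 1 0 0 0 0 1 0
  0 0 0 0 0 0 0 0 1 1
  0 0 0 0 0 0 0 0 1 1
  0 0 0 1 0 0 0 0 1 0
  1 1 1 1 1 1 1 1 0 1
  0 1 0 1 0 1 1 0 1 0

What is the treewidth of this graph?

A width-2 tree decomposition is:
Bags: B1 = {d, e, i}  B2 = {d, i, j}  B3 = {g, i, j}  B4 = {a, d, i}  B5 = {b, i, j}  B6 = {c, e, i}  B7 = {f, i, j}  B8 = {d, h, i}
Tree: B1–B2, B2–B3, B1–B4, B3–B5, B1–B6, B5–B7, B1–B8
The largest bag has 3 vertices, giving width 2; this decomposition certifies tw(G) ≤ 2. Conversely, {d, i, j} is a clique of size 3, and the vertices of any clique must share a bag in every tree decomposition; so some bag has ≥ 3 vertices and tw(G) ≥ 2. Combining the bounds, tw(G) = 2.

2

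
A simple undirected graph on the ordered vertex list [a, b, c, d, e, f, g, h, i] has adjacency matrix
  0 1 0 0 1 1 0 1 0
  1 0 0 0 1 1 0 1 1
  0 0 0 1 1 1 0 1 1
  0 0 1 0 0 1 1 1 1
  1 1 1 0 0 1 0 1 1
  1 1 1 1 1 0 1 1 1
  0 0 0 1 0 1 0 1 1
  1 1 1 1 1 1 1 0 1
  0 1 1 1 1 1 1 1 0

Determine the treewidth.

4

A width-4 tree decomposition is:
Bags: B1 = {c, e, f, h, i}  B2 = {c, d, f, h, i}  B3 = {b, e, f, h, i}  B4 = {a, b, e, f, h}  B5 = {d, f, g, h, i}
Tree: B1–B2, B1–B3, B3–B4, B2–B5
The largest bag has 5 vertices, giving width 4; this decomposition certifies tw(G) ≤ 4. Conversely, {a, b, e, f, h} is a clique of size 5, and the vertices of any clique must share a bag in every tree decomposition; so some bag has ≥ 5 vertices and tw(G) ≥ 4. Therefore the treewidth is 4.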